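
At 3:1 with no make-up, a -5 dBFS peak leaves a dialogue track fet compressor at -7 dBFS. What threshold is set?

Input is 3 dB above T (since output overshoot × R = input overshoot: (-7 − T)·3 = -5 − T gives T = -8 dBFS).
Check: -8 + (-5 − (-8))/3 = -8 + 1 = -7 dBFS. ✓

-8 dBFS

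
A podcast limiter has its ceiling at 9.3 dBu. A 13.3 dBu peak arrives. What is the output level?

9.3 dBu

A brickwall limiter is an ∞:1 compressor: any input above the ceiling is clamped to 9.3 dBu.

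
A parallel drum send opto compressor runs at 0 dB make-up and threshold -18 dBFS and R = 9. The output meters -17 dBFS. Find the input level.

The compressed level sits -17 − (-18) = 1 dB over threshold.
Undo the ratio: input overshoot = 1 × 9 = 9 dB, giving input = -9 dBFS.

-9 dBFS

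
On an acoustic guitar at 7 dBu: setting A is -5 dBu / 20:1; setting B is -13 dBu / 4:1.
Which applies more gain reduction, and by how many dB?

B, by 3.6 dB

A: 12 dB over, compressed to 0.6 dB over, so 11.4 dB of GR.
B: 20 dB over, compressed to 5 dB over, so 15 dB of GR.
B reduces 3.6 dB more.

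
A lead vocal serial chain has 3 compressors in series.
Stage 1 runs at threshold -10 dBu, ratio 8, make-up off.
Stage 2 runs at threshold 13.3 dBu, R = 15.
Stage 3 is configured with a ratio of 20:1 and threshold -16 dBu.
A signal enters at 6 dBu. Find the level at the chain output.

Stage 1: overshoot 16 dB → 16/8 = 2 dB → -8 dBu.
Stage 2: below threshold (-8 ≤ 13.3); passes unchanged; output -8 dBu.
Stage 3: 8 dB above -16 dBu, reduced 20:1 to 0.4 dB above → -15.6 dBu.

-15.6 dBu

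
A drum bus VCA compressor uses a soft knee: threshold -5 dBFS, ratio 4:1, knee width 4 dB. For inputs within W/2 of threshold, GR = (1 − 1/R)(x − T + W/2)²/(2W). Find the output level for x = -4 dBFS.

x − T + W/2 = -4 − (-5) + 2 = 3.
GR = (1 − 1/4) × 3² / 8 = 0.75 × 9 / 8 = 0.84375 dB.
Output = -4 − 0.84375 = -4.84375 dBFS.

-4.84375 dBFS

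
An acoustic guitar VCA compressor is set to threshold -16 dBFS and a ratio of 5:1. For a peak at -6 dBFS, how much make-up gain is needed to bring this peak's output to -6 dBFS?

8 dB

Without make-up, output = threshold + overshoot/5 = -16 + 2 = -14 dBFS.
Gap to target: 8 dB.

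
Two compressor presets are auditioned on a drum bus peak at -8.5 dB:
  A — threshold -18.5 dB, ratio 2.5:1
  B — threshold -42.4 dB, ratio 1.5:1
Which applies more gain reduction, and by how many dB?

B, by 5.3 dB

A: GR = 10 − 10/2.5 = 6 dB.
B: GR = 33.9 − 33.9/1.5 = 11.3 dB.
B reduces 5.3 dB more.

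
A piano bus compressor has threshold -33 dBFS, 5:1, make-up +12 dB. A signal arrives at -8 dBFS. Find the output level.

-8 dBFS sits 25 dB over threshold.
5:1 compression reduces that to 25/5 = 5 dB over.
That puts the output at -28 dBFS; make-up adds 12 dB, giving -16 dBFS.

-16 dBFS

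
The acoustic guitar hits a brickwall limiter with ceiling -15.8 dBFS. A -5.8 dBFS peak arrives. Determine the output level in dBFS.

The limiter clamps the peak to its -15.8 dBFS ceiling.

-15.8 dBFS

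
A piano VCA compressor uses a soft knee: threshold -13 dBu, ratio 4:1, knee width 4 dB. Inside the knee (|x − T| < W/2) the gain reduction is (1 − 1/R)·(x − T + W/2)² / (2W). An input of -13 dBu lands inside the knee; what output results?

-13.375 dBu

x − T + W/2 = -13 − (-13) + 2 = 2.
GR = (1 − 1/4) × 2² / 8 = 0.75 × 4 / 8 = 0.375 dB.
Output = -13 − 0.375 = -13.375 dBu.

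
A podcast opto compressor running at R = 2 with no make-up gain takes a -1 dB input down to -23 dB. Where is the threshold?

-45 dB

Let T be the threshold. Output overshoot = (input overshoot)/R, so -23 − T = (-1 − T)/2.
2·(-23 − T) = -1 − T → 1·T = -46 − (-1) = -45.
T = -45/1 = -45 dB.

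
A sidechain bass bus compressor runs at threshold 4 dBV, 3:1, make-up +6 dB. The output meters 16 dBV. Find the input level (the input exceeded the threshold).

Before make-up, the level was 16 − 6 = 10 dBV.
That's 6 dB above the 4 dBV threshold.
Undo the ratio: input overshoot = 6 × 3 = 18 dB, giving input = 22 dBV.

22 dBV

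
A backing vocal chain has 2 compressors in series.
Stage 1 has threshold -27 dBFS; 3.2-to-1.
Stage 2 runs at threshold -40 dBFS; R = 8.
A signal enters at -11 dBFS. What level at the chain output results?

-37.75 dBFS

Stage 1: -11 dBFS is 16 dB over -27 dBFS; at 3.2:1 that becomes 5 dB over, giving -22 dBFS.
Stage 2: 18 dB above -40 dBFS, reduced 8:1 to 2.25 dB above → -37.75 dBFS.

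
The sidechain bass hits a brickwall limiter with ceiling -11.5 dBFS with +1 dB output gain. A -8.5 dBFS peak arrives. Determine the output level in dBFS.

A brickwall limiter is an ∞:1 compressor: any input above the ceiling is clamped to -11.5 dBFS.
Output gain then adds 1 dB: -11.5 + 1 = -10.5 dBFS.

-10.5 dBFS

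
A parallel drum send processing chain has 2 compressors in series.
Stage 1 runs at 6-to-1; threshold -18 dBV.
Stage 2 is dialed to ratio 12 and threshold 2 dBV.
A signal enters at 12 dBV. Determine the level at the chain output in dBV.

Stage 1: overshoot 30 dB → 30/6 = 5 dB → -13 dBV.
Stage 2: -13 dBV ≤ 2 dBV, so stage 2 doesn't engage; output -13 dBV.

-13 dBV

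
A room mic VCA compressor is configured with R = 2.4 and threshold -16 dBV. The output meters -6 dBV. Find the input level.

Post-compression overshoot = -6 − (-16) = 10 dB.
Before 2.4:1 compression the overshoot was 10 × 2.4 = 24 dB, so input = -16 + 24 = 8 dBV.

8 dBV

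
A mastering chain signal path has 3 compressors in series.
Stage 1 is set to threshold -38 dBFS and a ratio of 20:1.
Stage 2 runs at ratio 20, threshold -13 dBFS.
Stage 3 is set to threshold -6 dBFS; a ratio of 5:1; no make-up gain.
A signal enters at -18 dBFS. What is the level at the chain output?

Stage 1: overshoot 20 dB → 20/20 = 1 dB → -37 dBFS.
Stage 2: -37 dBFS ≤ -13 dBFS, so stage 2 doesn't engage; output -37 dBFS.
Stage 3: -37 dBFS ≤ -6 dBFS, so stage 3 doesn't engage; output -37 dBFS.

-37 dBFS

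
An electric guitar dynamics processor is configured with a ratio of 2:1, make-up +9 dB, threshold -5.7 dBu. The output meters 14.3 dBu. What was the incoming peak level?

Before make-up, the level was 14.3 − 9 = 5.3 dBu.
Post-compression overshoot = 5.3 − (-5.7) = 11 dB.
Input overshoot = R × output overshoot = 22 dB → input = -5.7 + 22 = 16.3 dBu.

16.3 dBu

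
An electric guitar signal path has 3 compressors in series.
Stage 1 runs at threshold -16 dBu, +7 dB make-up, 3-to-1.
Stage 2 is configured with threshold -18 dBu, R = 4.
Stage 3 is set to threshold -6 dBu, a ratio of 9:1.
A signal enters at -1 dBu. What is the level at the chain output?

-14.5 dBu

Stage 1: -1 dBu is 15 dB over -16 dBu; at 3:1 that becomes 5 dB over, giving -11 dBu; +7 dB make-up → -4 dBu.
Stage 2: -4 dBu is 14 dB over -18 dBu; at 4:1 that becomes 3.5 dB over, giving -14.5 dBu.
Stage 3: -14.5 dBu is at or below the -6 dBu threshold — no compression; output -14.5 dBu.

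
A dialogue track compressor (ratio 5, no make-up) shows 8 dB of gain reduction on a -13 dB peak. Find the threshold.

Let T be the threshold. Output overshoot = (input overshoot)/R, so -21 − T = (-13 − T)/5.
5·(-21 − T) = -13 − T → 4·T = -105 − (-13) = -92.
T = -92/4 = -23 dB.

-23 dB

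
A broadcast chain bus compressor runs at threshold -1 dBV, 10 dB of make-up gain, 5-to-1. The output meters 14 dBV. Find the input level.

Before make-up, the level was 14 − 10 = 4 dBV.
The compressed level sits 4 − (-1) = 5 dB over threshold.
Undo the ratio: input overshoot = 5 × 5 = 25 dB, giving input = 24 dBV.

24 dBV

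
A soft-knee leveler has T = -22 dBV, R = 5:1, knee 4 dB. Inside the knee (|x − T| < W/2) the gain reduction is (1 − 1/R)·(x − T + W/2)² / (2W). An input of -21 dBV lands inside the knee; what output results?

-21.9 dBV

x − T + W/2 = -21 − (-22) + 2 = 3.
GR = (1 − 1/5) × 3² / 8 = 0.8 × 9 / 8 = 0.9 dB.
Output = -21 − 0.9 = -21.9 dBV.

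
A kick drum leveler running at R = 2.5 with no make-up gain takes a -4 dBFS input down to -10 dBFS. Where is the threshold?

Gain reduction = -4 − (-10) = 6 dB; output overshoot = GR / (R − 1) = 6 / 1.5 = 4 dB.
Threshold = output − output overshoot = -10 − 4 = -14 dBFS.

-14 dBFS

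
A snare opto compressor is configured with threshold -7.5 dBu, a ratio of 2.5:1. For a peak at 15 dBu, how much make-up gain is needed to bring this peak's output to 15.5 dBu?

14 dB

The peak compresses to -7.5 + 22.5/2.5 = 1.5 dBu.
To reach 15.5 dBu requires 15.5 − 1.5 = 14 dB of make-up.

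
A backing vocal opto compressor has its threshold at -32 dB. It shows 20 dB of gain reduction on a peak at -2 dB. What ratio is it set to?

Input overshoot = -2 − (-32) = 30 dB.
Output overshoot = 30 − 20 = 10 dB.
Ratio = input overshoot / output overshoot = 30 / 10 = 3.

3:1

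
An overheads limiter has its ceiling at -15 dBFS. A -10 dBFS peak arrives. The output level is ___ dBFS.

At ∞:1, everything above -15 dBFS is held at the ceiling.

-15 dBFS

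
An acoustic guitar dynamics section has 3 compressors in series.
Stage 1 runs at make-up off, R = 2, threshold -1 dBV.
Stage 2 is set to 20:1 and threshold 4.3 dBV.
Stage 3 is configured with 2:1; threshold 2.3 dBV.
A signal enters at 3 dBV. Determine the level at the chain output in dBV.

1 dBV

Stage 1: 4 dB above -1 dBV, reduced 2:1 to 2 dB above → 1 dBV.
Stage 2: 1 dBV ≤ 4.3 dBV, so stage 2 doesn't engage; output 1 dBV.
Stage 3: below threshold (1 ≤ 2.3); passes unchanged; output 1 dBV.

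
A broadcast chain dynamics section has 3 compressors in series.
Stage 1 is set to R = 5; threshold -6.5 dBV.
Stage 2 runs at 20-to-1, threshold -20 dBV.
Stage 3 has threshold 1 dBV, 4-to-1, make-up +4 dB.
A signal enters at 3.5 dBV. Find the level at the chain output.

Stage 1: 3.5 dBV is 10 dB over -6.5 dBV; at 5:1 that becomes 2 dB over, giving -4.5 dBV.
Stage 2: -4.5 dBV is 15.5 dB over -20 dBV; at 20:1 that becomes 0.775 dB over, giving -19.225 dBV.
Stage 3: -19.225 dBV is at or below the 1 dBV threshold — no compression; make-up brings it to -15.225 dBV.

-15.225 dBV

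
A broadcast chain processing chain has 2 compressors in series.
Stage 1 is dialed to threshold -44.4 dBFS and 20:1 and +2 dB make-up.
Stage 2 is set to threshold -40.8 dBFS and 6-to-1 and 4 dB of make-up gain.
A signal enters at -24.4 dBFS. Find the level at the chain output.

-37.4 dBFS

Stage 1: 20 dB above -44.4 dBFS, reduced 20:1 to 1 dB above → -43.4 dBFS; +2 dB make-up → -41.4 dBFS.
Stage 2: below threshold (-41.4 ≤ -40.8); passes unchanged; make-up brings it to -37.4 dBFS.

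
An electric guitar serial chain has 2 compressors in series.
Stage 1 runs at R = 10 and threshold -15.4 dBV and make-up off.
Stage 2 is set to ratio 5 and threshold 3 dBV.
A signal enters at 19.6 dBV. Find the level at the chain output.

Stage 1: 19.6 dBV is 35 dB over -15.4 dBV; at 10:1 that becomes 3.5 dB over, giving -11.9 dBV.
Stage 2: below threshold (-11.9 ≤ 3); passes unchanged; output -11.9 dBV.

-11.9 dBV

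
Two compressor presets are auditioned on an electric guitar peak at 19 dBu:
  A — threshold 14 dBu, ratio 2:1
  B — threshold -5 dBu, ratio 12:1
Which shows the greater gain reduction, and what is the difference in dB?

A: GR = 5 − 5/2 = 2.5 dB.
B: GR = 24 − 24/12 = 22 dB.
B applies 19.5 dB more gain reduction.

B, by 19.5 dB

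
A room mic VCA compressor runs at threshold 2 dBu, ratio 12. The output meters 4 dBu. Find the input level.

That's 2 dB above the 2 dBu threshold.
Input overshoot = R × output overshoot = 24 dB → input = 2 + 24 = 26 dBu.

26 dBu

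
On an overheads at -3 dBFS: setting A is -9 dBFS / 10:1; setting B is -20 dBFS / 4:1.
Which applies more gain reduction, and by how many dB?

B, by 7.35 dB

A: 6 dB over, compressed to 0.6 dB over, so 5.4 dB of GR.
B: 17 dB over, compressed to 4.25 dB over, so 12.75 dB of GR.
Difference: 7.35 dB in favour of B.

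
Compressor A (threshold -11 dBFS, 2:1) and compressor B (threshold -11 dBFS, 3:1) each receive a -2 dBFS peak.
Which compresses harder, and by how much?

B, by 1.5 dB

A: 9 dB over, compressed to 4.5 dB over, so 4.5 dB of GR.
B: 9 dB over, compressed to 3 dB over, so 6 dB of GR.
B applies 1.5 dB more gain reduction.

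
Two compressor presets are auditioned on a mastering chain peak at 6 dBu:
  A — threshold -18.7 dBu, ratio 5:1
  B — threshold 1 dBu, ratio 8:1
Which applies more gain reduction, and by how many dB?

A: 24.7 dB over, compressed to 4.94 dB over, so 19.76 dB of GR.
B: 5 dB over, compressed to 0.625 dB over, so 4.375 dB of GR.
A reduces 15.385 dB more.

A, by 15.385 dB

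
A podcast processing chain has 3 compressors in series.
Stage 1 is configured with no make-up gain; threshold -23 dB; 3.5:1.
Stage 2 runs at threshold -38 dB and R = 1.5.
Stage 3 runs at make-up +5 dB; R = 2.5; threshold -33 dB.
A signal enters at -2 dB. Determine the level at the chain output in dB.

-24.4 dB

Stage 1: 21 dB above -23 dB, reduced 3.5:1 to 6 dB above → -17 dB.
Stage 2: -17 dB is 21 dB over -38 dB; at 1.5:1 that becomes 14 dB over, giving -24 dB.
Stage 3: -24 dB is 9 dB over -33 dB; at 2.5:1 that becomes 3.6 dB over, giving -29.4 dB; +5 dB make-up → -24.4 dB.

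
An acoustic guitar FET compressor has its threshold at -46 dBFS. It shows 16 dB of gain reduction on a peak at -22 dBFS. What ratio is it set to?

3:1

Input overshoot = -22 − (-46) = 24 dB.
Output overshoot = 24 − 16 = 8 dB.
Ratio = input overshoot / output overshoot = 24 / 8 = 3.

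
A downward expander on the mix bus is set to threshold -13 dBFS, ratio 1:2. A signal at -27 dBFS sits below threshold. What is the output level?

-41 dBFS

The input is 14 dB below the -13 dBFS threshold.
A 1:2 expander multiplies undershoot by 2: 14 × 2 = 28 dB below threshold.
Output = -13 − 28 = -41 dBFS.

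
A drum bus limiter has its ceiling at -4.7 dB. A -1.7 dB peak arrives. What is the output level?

-4.7 dB

The limiter clamps the peak to its -4.7 dB ceiling.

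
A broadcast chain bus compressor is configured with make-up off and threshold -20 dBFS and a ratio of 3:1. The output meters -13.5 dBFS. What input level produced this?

-0.5 dBFS

Post-compression overshoot = -13.5 − (-20) = 6.5 dB.
Undo the ratio: input overshoot = 6.5 × 3 = 19.5 dB, giving input = -0.5 dBFS.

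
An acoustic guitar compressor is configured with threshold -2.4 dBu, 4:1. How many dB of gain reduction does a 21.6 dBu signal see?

18 dB

The signal is 24 dB above threshold.
A 4:1 ratio leaves 6 dB of that excess.
GR = overshoot in − overshoot out = 24 − 6 = 18 dB.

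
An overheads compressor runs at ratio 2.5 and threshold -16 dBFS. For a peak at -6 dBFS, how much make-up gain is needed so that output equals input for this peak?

6 dB

The peak compresses to -16 + 10/2.5 = -12 dBFS.
To reach -6 dBFS requires -6 − (-12) = 6 dB of make-up.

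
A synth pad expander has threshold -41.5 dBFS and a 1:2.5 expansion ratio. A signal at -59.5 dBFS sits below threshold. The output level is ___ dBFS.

The input is 18 dB below the -41.5 dBFS threshold.
A 1:2.5 expander multiplies undershoot by 2.5: 18 × 2.5 = 45 dB below threshold.
Output = -41.5 − 45 = -86.5 dBFS.

-86.5 dBFS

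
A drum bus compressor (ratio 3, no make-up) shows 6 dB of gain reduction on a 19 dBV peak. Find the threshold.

10 dBV

Input is 9 dB above T (since output overshoot × R = input overshoot: (13 − T)·3 = 19 − T gives T = 10 dBV).
Check: 10 + (19 − 10)/3 = 10 + 3 = 13 dBV. ✓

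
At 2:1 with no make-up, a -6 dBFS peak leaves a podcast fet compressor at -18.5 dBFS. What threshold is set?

-31 dBFS

Gain reduction = -6 − (-18.5) = 12.5 dB; output overshoot = GR / (R − 1) = 12.5 / 1 = 12.5 dB.
Threshold = output − output overshoot = -18.5 − 12.5 = -31 dBFS.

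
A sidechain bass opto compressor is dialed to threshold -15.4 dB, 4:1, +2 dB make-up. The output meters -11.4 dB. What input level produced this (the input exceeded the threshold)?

-7.4 dB

Before make-up, the level was -11.4 − 2 = -13.4 dB.
The compressed level sits -13.4 − (-15.4) = 2 dB over threshold.
Undo the ratio: input overshoot = 2 × 4 = 8 dB, giving input = -7.4 dB.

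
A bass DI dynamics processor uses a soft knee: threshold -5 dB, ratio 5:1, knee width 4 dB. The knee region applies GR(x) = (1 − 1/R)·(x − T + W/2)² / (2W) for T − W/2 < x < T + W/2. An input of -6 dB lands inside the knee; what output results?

x − T + W/2 = -6 − (-5) + 2 = 1.
GR = (1 − 1/5) × 1² / 8 = 0.8 × 1 / 8 = 0.1 dB.
Output = -6 − 0.1 = -6.1 dB.

-6.1 dB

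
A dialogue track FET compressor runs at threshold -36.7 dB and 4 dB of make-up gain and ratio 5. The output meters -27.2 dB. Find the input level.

-9.2 dB

Remove make-up: -27.2 − 4 = -31.2 dB.
That's 5.5 dB above the -36.7 dB threshold.
Undo the ratio: input overshoot = 5.5 × 5 = 27.5 dB, giving input = -9.2 dB.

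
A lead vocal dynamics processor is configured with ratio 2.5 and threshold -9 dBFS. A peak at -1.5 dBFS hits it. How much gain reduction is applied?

Overshoot = -1.5 − (-9) = 7.5 dB.
At 2.5:1, output sits 7.5/2.5 = 3 dB above threshold.
Gain reduction = 7.5 − 3 = 4.5 dB.

4.5 dB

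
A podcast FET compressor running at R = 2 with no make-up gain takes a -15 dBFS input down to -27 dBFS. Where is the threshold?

-39 dBFS

Let T be the threshold. Output overshoot = (input overshoot)/R, so -27 − T = (-15 − T)/2.
2·(-27 − T) = -15 − T → 1·T = -54 − (-15) = -39.
T = -39/1 = -39 dBFS.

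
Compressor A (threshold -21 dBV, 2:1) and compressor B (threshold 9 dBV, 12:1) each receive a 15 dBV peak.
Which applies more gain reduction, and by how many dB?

A: GR = 36 − 36/2 = 18 dB.
B: GR = 6 − 6/12 = 5.5 dB.
A applies 12.5 dB more gain reduction.

A, by 12.5 dB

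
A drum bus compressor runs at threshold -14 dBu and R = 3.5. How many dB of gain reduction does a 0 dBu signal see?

10 dB

0 dBu exceeds the threshold by 14 dB.
At 3.5:1, output sits 14/3.5 = 4 dB above threshold.
So the signal is attenuated by 14 − 4 = 10 dB.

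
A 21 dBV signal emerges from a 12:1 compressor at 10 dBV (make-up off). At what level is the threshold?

9 dBV

Input is 12 dB above T (since output overshoot × R = input overshoot: (10 − T)·12 = 21 − T gives T = 9 dBV).
Check: 9 + (21 − 9)/12 = 9 + 1 = 10 dBV. ✓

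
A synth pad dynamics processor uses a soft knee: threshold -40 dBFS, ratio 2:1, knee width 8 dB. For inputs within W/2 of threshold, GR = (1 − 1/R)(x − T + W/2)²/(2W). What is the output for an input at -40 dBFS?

-40.5 dBFS

x − T + W/2 = -40 − (-40) + 4 = 4.
GR = (1 − 1/2) × 4² / 16 = 0.5 × 16 / 16 = 0.5 dB.
Output = -40 − 0.5 = -40.5 dBFS.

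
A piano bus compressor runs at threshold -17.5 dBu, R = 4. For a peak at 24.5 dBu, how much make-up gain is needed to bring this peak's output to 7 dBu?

Overshoot 42 dB → 42/4 = 10.5 dB after compression, so the compressed level is -17.5 + 10.5 = -7 dBu.
Make-up = target − compressed = 7 − (-7) = 14 dB.

14 dB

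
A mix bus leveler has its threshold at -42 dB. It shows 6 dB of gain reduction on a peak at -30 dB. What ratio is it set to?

Input overshoot = -30 − (-42) = 12 dB.
Output overshoot = 12 − 6 = 6 dB.
Ratio = input overshoot / output overshoot = 12 / 6 = 2.

2:1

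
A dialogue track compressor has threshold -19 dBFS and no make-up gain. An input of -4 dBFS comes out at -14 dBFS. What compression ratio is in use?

3:1

Input overshoot = -4 − (-19) = 15 dB; output overshoot = -14 − (-19) = 5 dB.
Ratio = 15 / 5 = 3.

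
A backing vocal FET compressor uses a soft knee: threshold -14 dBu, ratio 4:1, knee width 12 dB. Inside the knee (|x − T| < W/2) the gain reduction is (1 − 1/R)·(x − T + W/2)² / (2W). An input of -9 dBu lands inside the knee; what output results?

x − T + W/2 = -9 − (-14) + 6 = 11.
GR = (1 − 1/4) × 11² / 24 = 0.75 × 121 / 24 = 3.78125 dB.
Output = -9 − 3.78125 = -12.78125 dBu.

-12.78125 dBu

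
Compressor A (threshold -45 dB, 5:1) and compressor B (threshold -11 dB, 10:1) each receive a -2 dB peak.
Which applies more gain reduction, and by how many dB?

A: overshoot 43 dB → output overshoot 8.6 dB → GR 34.4 dB.
B: overshoot 9 dB → output overshoot 0.9 dB → GR 8.1 dB.
A applies 26.3 dB more gain reduction.

A, by 26.3 dB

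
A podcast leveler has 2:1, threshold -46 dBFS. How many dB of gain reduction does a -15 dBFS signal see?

The signal is 31 dB above threshold.
At 2:1, output sits 31/2 = 15.5 dB above threshold.
So the signal is attenuated by 31 − 15.5 = 15.5 dB.

15.5 dB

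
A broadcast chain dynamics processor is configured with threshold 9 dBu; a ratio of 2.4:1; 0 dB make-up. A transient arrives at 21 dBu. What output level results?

21 dBu sits 12 dB over threshold.
2.4:1 compression reduces that to 12/2.4 = 5 dB over.
So the level is 9 + 5 = 14 dBu.

14 dBu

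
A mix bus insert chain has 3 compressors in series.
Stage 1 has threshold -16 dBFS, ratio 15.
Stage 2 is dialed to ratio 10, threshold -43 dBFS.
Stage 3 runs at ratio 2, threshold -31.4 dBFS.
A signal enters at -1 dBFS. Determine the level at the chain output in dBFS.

-40.2 dBFS

Stage 1: 15 dB above -16 dBFS, reduced 15:1 to 1 dB above → -15 dBFS.
Stage 2: -15 dBFS is 28 dB over -43 dBFS; at 10:1 that becomes 2.8 dB over, giving -40.2 dBFS.
Stage 3: -40.2 dBFS ≤ -31.4 dBFS, so stage 3 doesn't engage; output -40.2 dBFS.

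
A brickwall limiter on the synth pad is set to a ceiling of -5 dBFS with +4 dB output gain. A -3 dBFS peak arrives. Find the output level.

A brickwall limiter is an ∞:1 compressor: any input above the ceiling is clamped to -5 dBFS.
Output gain then adds 4 dB: -5 + 4 = -1 dBFS.

-1 dBFS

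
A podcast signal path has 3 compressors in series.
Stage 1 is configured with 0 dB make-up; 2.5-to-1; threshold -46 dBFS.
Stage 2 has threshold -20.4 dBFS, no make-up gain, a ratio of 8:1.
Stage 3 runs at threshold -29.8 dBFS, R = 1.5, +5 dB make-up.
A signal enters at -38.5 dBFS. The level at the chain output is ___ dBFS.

-38 dBFS

Stage 1: -38.5 dBFS is 7.5 dB over -46 dBFS; at 2.5:1 that becomes 3 dB over, giving -43 dBFS.
Stage 2: below threshold (-43 ≤ -20.4); passes unchanged; output -43 dBFS.
Stage 3: -43 dBFS ≤ -29.8 dBFS, so stage 3 doesn't engage; make-up brings it to -38 dBFS.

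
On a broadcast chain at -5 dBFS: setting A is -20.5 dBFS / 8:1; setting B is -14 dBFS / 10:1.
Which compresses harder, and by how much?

A: overshoot 15.5 dB → output overshoot 1.9375 dB → GR 13.5625 dB.
B: overshoot 9 dB → output overshoot 0.9 dB → GR 8.1 dB.
A applies 5.4625 dB more gain reduction.

A, by 5.4625 dB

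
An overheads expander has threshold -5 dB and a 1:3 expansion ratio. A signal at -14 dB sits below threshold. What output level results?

-32 dB

Undershoot = (-5) − (-14) = 9 dB.
At 1:3, that expands to 27 dB under threshold.
Output = -5 − 27 = -32 dB.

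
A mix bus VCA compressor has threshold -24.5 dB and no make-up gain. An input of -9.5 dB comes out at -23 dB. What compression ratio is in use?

Input overshoot = -9.5 − (-24.5) = 15 dB; output overshoot = -23 − (-24.5) = 1.5 dB.
Ratio = 15 / 1.5 = 10.

10:1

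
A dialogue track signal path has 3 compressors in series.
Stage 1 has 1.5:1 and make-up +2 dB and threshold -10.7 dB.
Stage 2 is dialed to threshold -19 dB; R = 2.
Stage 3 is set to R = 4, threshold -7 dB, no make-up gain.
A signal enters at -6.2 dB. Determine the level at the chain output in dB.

Stage 1: -6.2 dB is 4.5 dB over -10.7 dB; at 1.5:1 that becomes 3 dB over, giving -7.7 dB; +2 dB make-up → -5.7 dB.
Stage 2: overshoot 13.3 dB → 13.3/2 = 6.65 dB → -12.35 dB.
Stage 3: below threshold (-12.35 ≤ -7); passes unchanged; output -12.35 dB.

-12.35 dB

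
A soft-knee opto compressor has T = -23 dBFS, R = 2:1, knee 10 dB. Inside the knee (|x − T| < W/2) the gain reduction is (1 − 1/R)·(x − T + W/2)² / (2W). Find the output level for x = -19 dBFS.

-21.025 dBFS

x − T + W/2 = -19 − (-23) + 5 = 9.
GR = (1 − 1/2) × 9² / 20 = 0.5 × 81 / 20 = 2.025 dB.
Output = -19 − 2.025 = -21.025 dBFS.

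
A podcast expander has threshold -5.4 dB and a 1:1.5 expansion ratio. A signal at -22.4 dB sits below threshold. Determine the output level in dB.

-30.9 dB

Undershoot = (-5.4) − (-22.4) = 17 dB.
At 1:1.5, that expands to 25.5 dB under threshold.
Output = -5.4 − 25.5 = -30.9 dB.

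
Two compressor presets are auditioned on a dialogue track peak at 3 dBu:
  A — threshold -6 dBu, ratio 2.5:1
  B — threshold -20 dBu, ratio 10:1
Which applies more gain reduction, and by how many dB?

B, by 15.3 dB

A: 9 dB over, compressed to 3.6 dB over, so 5.4 dB of GR.
B: 23 dB over, compressed to 2.3 dB over, so 20.7 dB of GR.
B applies 15.3 dB more gain reduction.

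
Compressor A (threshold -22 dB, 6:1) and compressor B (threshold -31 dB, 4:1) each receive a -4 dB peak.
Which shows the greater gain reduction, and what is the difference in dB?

A: GR = 18 − 18/6 = 15 dB.
B: GR = 27 − 27/4 = 20.25 dB.
Difference: 5.25 dB in favour of B.

B, by 5.25 dB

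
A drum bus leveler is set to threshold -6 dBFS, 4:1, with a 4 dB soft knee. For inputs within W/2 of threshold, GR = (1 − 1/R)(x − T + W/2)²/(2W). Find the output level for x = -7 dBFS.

-7.09375 dBFS

x − T + W/2 = -7 − (-6) + 2 = 1.
GR = (1 − 1/4) × 1² / 8 = 0.75 × 1 / 8 = 0.09375 dB.
Output = -7 − 0.09375 = -7.09375 dBFS.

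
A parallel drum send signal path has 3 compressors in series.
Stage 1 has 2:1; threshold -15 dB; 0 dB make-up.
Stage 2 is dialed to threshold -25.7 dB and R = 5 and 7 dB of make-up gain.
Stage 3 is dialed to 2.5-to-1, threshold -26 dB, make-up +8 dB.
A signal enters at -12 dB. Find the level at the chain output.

-14.104 dB

Stage 1: overshoot 3 dB → 3/2 = 1.5 dB → -13.5 dB.
Stage 2: overshoot 12.2 dB → 12.2/5 = 2.44 dB → -23.26 dB; +7 dB make-up → -16.26 dB.
Stage 3: overshoot 9.74 dB → 9.74/2.5 = 3.896 dB → -22.104 dB; +8 dB make-up → -14.104 dB.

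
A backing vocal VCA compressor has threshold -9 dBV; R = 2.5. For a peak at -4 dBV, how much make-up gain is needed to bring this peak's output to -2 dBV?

5 dB

The peak compresses to -9 + 5/2.5 = -7 dBV.
To reach -2 dBV requires -2 − (-7) = 5 dB of make-up.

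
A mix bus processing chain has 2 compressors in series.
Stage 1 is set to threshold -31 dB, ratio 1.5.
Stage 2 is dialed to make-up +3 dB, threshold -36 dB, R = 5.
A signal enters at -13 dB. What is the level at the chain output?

Stage 1: 18 dB above -31 dB, reduced 1.5:1 to 12 dB above → -19 dB.
Stage 2: -19 dB is 17 dB over -36 dB; at 5:1 that becomes 3.4 dB over, giving -32.6 dB; +3 dB make-up → -29.6 dB.

-29.6 dB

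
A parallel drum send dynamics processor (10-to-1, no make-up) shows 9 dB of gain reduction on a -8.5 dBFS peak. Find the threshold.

Input is 10 dB above T (since output overshoot × R = input overshoot: (-17.5 − T)·10 = -8.5 − T gives T = -18.5 dBFS).
Check: -18.5 + (-8.5 − (-18.5))/10 = -18.5 + 1 = -17.5 dBFS. ✓

-18.5 dBFS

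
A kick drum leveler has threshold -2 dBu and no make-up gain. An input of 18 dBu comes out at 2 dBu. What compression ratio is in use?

5:1

Input overshoot = 18 − (-2) = 20 dB; output overshoot = 2 − (-2) = 4 dB.
Ratio = 20 / 4 = 5.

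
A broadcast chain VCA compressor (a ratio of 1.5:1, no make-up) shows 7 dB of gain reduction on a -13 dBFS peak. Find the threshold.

Gain reduction = -13 − (-20) = 7 dB; output overshoot = GR / (R − 1) = 7 / 0.5 = 14 dB.
Threshold = output − output overshoot = -20 − 14 = -34 dBFS.

-34 dBFS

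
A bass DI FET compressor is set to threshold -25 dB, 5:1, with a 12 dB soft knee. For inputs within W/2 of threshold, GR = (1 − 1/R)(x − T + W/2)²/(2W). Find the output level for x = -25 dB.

x − T + W/2 = -25 − (-25) + 6 = 6.
GR = (1 − 1/5) × 6² / 24 = 0.8 × 36 / 24 = 1.2 dB.
Output = -25 − 1.2 = -26.2 dB.

-26.2 dB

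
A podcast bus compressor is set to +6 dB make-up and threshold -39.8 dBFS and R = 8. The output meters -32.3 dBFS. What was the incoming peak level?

-27.8 dBFS

Remove make-up: -32.3 − 6 = -38.3 dBFS.
The compressed level sits -38.3 − (-39.8) = 1.5 dB over threshold.
Undo the ratio: input overshoot = 1.5 × 8 = 12 dB, giving input = -27.8 dBFS.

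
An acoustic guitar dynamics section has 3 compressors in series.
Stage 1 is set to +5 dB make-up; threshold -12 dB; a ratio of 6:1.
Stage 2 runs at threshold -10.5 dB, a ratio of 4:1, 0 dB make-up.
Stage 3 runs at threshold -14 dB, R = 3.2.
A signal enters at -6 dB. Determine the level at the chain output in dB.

Stage 1: 6 dB above -12 dB, reduced 6:1 to 1 dB above → -11 dB; +5 dB make-up → -6 dB.
Stage 2: -6 dB is 4.5 dB over -10.5 dB; at 4:1 that becomes 1.125 dB over, giving -9.375 dB.
Stage 3: overshoot 4.625 dB → 4.625/3.2 = 1.445312 dB → -12.554688 dB.

-12.554688 dB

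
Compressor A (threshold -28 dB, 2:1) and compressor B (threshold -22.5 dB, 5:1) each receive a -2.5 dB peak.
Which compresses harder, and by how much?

A: overshoot 25.5 dB → output overshoot 12.75 dB → GR 12.75 dB.
B: overshoot 20 dB → output overshoot 4 dB → GR 16 dB.
Difference: 3.25 dB in favour of B.

B, by 3.25 dB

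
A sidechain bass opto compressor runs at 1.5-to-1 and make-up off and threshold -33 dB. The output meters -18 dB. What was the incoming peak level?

Post-compression overshoot = -18 − (-33) = 15 dB.
Input overshoot = R × output overshoot = 22.5 dB → input = -33 + 22.5 = -10.5 dB.

-10.5 dB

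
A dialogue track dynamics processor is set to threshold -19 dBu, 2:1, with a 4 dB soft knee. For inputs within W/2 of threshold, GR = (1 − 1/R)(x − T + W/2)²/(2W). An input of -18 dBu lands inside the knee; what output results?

x − T + W/2 = -18 − (-19) + 2 = 3.
GR = (1 − 1/2) × 3² / 8 = 0.5 × 9 / 8 = 0.5625 dB.
Output = -18 − 0.5625 = -18.5625 dBu.

-18.5625 dBu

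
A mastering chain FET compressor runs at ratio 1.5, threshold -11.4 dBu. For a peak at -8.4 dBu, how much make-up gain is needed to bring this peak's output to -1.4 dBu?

8 dB

The peak compresses to -11.4 + 3/1.5 = -9.4 dBu.
To reach -1.4 dBu requires -1.4 − (-9.4) = 8 dB of make-up.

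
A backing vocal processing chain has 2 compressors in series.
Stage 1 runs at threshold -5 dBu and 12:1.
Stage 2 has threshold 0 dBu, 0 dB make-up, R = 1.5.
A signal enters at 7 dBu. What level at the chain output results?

Stage 1: 7 dBu is 12 dB over -5 dBu; at 12:1 that becomes 1 dB over, giving -4 dBu.
Stage 2: -4 dBu ≤ 0 dBu, so stage 2 doesn't engage; output -4 dBu.

-4 dBu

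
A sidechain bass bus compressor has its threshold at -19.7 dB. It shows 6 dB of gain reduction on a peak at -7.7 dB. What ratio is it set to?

2:1

Input overshoot = -7.7 − (-19.7) = 12 dB.
Output overshoot = 12 − 6 = 6 dB.
Ratio = input overshoot / output overshoot = 12 / 6 = 2.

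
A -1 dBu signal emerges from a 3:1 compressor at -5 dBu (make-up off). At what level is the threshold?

-7 dBu

Let T be the threshold. Output overshoot = (input overshoot)/R, so -5 − T = (-1 − T)/3.
3·(-5 − T) = -1 − T → 2·T = -15 − (-1) = -14.
T = -14/2 = -7 dBu.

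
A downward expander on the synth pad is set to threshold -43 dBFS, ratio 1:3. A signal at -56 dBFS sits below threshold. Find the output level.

The input is 13 dB below the -43 dBFS threshold.
A 1:3 expander multiplies undershoot by 3: 13 × 3 = 39 dB below threshold.
Output = -43 − 39 = -82 dBFS.

-82 dBFS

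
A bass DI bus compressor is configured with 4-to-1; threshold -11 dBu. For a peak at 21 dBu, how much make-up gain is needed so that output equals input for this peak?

24 dB

Without make-up, output = threshold + overshoot/4 = -11 + 8 = -3 dBu.
Gap to target: 24 dB.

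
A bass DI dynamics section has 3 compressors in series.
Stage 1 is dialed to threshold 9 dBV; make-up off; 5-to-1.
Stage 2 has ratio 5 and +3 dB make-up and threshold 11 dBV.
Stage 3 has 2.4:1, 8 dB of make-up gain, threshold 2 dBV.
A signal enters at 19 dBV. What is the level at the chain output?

Stage 1: 10 dB above 9 dBV, reduced 5:1 to 2 dB above → 11 dBV.
Stage 2: 11 dBV ≤ 11 dBV, so stage 2 doesn't engage; make-up brings it to 14 dBV.
Stage 3: 12 dB above 2 dBV, reduced 2.4:1 to 5 dB above → 7 dBV; +8 dB make-up → 15 dBV.

15 dBV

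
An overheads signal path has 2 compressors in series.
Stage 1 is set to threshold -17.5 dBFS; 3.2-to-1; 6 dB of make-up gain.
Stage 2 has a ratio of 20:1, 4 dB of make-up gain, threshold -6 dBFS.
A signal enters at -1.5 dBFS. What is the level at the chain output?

Stage 1: overshoot 16 dB → 16/3.2 = 5 dB → -12.5 dBFS; +6 dB make-up → -6.5 dBFS.
Stage 2: -6.5 dBFS is at or below the -6 dBFS threshold — no compression; make-up brings it to -2.5 dBFS.

-2.5 dBFS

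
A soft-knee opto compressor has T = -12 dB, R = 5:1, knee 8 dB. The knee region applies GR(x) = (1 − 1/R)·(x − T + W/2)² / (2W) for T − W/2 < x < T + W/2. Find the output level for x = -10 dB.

-11.8 dB

x − T + W/2 = -10 − (-12) + 4 = 6.
GR = (1 − 1/5) × 6² / 16 = 0.8 × 36 / 16 = 1.8 dB.
Output = -10 − 1.8 = -11.8 dB.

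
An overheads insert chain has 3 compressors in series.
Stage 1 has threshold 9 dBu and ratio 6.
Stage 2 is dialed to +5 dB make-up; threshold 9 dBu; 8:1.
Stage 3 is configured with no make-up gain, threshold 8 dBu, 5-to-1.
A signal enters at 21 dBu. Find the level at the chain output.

Stage 1: overshoot 12 dB → 12/6 = 2 dB → 11 dBu.
Stage 2: overshoot 2 dB → 2/8 = 0.25 dB → 9.25 dBu; +5 dB make-up → 14.25 dBu.
Stage 3: overshoot 6.25 dB → 6.25/5 = 1.25 dB → 9.25 dBu.

9.25 dBu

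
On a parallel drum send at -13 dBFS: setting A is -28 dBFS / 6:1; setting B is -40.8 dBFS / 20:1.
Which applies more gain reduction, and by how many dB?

A: GR = 15 − 15/6 = 12.5 dB.
B: GR = 27.8 − 27.8/20 = 26.41 dB.
B reduces 13.91 dB more.

B, by 13.91 dB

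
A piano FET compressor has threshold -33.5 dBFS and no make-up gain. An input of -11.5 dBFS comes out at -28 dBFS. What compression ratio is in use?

4:1

Input overshoot = -11.5 − (-33.5) = 22 dB; output overshoot = -28 − (-33.5) = 5.5 dB.
Ratio = 22 / 5.5 = 4.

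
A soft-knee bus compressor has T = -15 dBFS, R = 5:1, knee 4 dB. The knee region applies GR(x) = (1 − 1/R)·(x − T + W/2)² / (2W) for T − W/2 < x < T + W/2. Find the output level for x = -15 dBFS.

-15.4 dBFS

x − T + W/2 = -15 − (-15) + 2 = 2.
GR = (1 − 1/5) × 2² / 8 = 0.8 × 4 / 8 = 0.4 dB.
Output = -15 − 0.4 = -15.4 dBFS.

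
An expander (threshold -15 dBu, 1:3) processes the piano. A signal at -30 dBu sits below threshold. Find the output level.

Below threshold, a 1:3 expander applies gain = (3−1)×(T − x) of attenuation.
(3−1) × 15 = 30 dB, so output = -30 − 30 = -60 dBu.

-60 dBu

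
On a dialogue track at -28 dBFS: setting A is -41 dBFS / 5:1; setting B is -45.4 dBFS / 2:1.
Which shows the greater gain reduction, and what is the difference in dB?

A: overshoot 13 dB → output overshoot 2.6 dB → GR 10.4 dB.
B: overshoot 17.4 dB → output overshoot 8.7 dB → GR 8.7 dB.
Difference: 1.7 dB in favour of A.

A, by 1.7 dB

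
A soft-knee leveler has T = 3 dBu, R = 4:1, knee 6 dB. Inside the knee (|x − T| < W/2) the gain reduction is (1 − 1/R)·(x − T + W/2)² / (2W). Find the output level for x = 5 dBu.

x − T + W/2 = 5 − 3 + 3 = 5.
GR = (1 − 1/4) × 5² / 12 = 0.75 × 25 / 12 = 1.5625 dB.
Output = 5 − 1.5625 = 3.4375 dBu.

3.4375 dBu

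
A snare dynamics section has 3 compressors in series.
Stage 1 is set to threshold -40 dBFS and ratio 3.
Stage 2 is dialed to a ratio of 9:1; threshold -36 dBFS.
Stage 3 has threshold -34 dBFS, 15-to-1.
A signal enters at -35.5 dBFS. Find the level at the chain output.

-38.5 dBFS

Stage 1: -35.5 dBFS is 4.5 dB over -40 dBFS; at 3:1 that becomes 1.5 dB over, giving -38.5 dBFS.
Stage 2: -38.5 dBFS is at or below the -36 dBFS threshold — no compression; output -38.5 dBFS.
Stage 3: -38.5 dBFS ≤ -34 dBFS, so stage 3 doesn't engage; output -38.5 dBFS.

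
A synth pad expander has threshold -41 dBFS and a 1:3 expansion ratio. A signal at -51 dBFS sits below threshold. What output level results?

Below threshold, a 1:3 expander applies gain = (3−1)×(T − x) of attenuation.
(3−1) × 10 = 20 dB, so output = -51 − 20 = -71 dBFS.

-71 dBFS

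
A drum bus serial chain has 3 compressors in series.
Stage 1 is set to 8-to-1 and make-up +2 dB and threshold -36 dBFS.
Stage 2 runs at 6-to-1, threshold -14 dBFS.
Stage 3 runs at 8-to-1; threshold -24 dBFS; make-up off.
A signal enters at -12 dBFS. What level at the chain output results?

Stage 1: -12 dBFS is 24 dB over -36 dBFS; at 8:1 that becomes 3 dB over, giving -33 dBFS; +2 dB make-up → -31 dBFS.
Stage 2: below threshold (-31 ≤ -14); passes unchanged; output -31 dBFS.
Stage 3: -31 dBFS ≤ -24 dBFS, so stage 3 doesn't engage; output -31 dBFS.

-31 dBFS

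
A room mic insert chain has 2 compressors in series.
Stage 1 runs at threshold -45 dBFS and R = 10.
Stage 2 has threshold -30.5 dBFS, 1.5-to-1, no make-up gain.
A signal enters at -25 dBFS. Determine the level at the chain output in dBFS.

Stage 1: 20 dB above -45 dBFS, reduced 10:1 to 2 dB above → -43 dBFS.
Stage 2: -43 dBFS is at or below the -30.5 dBFS threshold — no compression; output -43 dBFS.

-43 dBFS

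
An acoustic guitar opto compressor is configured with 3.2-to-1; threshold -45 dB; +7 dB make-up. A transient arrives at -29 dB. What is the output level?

-33 dB

Overshoot: -29 − (-45) = 16 dB.
3.2:1 compression reduces that to 16/3.2 = 5 dB over.
That puts the output at -40 dB; make-up adds 7 dB, giving -33 dB.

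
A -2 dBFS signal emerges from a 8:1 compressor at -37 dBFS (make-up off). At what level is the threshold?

-42 dBFS

Input is 40 dB above T (since output overshoot × R = input overshoot: (-37 − T)·8 = -2 − T gives T = -42 dBFS).
Check: -42 + (-2 − (-42))/8 = -42 + 5 = -37 dBFS. ✓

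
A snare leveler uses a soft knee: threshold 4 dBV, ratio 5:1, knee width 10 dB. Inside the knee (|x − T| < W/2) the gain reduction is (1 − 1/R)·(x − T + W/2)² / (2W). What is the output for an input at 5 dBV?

x − T + W/2 = 5 − 4 + 5 = 6.
GR = (1 − 1/5) × 6² / 20 = 0.8 × 36 / 20 = 1.44 dB.
Output = 5 − 1.44 = 3.56 dBV.

3.56 dBV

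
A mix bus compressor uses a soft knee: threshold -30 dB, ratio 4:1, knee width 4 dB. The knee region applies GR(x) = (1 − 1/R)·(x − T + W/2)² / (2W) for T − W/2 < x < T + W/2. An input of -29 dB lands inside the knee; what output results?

-29.84375 dB

x − T + W/2 = -29 − (-30) + 2 = 3.
GR = (1 − 1/4) × 3² / 8 = 0.75 × 9 / 8 = 0.84375 dB.
Output = -29 − 0.84375 = -29.84375 dB.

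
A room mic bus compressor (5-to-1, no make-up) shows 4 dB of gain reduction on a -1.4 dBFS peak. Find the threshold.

-6.4 dBFS

Input is 5 dB above T (since output overshoot × R = input overshoot: (-5.4 − T)·5 = -1.4 − T gives T = -6.4 dBFS).
Check: -6.4 + (-1.4 − (-6.4))/5 = -6.4 + 1 = -5.4 dBFS. ✓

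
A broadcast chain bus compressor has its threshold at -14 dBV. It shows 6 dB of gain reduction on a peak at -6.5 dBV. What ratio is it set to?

Input overshoot = -6.5 − (-14) = 7.5 dB.
Output overshoot = 7.5 − 6 = 1.5 dB.
Ratio = input overshoot / output overshoot = 7.5 / 1.5 = 5.

5:1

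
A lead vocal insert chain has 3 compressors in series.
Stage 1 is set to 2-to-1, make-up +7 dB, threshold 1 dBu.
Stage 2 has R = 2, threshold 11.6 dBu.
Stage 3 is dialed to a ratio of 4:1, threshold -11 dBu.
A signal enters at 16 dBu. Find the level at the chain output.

-4.8625 dBu

Stage 1: 16 dBu is 15 dB over 1 dBu; at 2:1 that becomes 7.5 dB over, giving 8.5 dBu; +7 dB make-up → 15.5 dBu.
Stage 2: 3.9 dB above 11.6 dBu, reduced 2:1 to 1.95 dB above → 13.55 dBu.
Stage 3: 24.55 dB above -11 dBu, reduced 4:1 to 6.1375 dB above → -4.8625 dBu.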